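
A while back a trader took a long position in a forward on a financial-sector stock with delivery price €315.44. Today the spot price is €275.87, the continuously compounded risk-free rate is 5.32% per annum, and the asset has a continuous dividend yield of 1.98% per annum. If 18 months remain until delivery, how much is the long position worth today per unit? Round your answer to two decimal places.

-€23.45

Current fair forward for the remaining 18 months: F = S·e^((r − q)·T), (r − q) = 0.0532 − 0.0198 = 0.0334
F = 275.87 · e^(0.0334 × 18/12) = 275.87 × 1.051376 = 290.0431
Value of long forward = (F − K)·e^(−rT) = (290.0431 − 315.44) · e^(−0.0532·18/12)
= -25.3969 × 0.923301 = -23.45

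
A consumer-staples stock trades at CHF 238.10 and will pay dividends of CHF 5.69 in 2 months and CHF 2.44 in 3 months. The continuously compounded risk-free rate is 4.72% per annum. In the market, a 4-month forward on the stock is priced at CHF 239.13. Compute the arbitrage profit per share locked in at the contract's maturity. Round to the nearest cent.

PV(dividends) I = 5.69·e^(−0.0472·2/12) + 2.44·e^(−0.0472·3/12) = 8.0568
Fair forward F* = (S − I)·e^(rT) = (238.10 − 8.0568)·e^0.015733 = 230.0432 × 1.015857 = 233.6910
Market CHF 239.13 > fair 233.6910: forward overpriced → cash-and-carry (borrow at r, buy the stock and collect the dividends, short the forward).
Profit at T = |F_mkt − F*| = |239.13 − 233.6910| = CHF 5.44 per share

CHF 5.44 per share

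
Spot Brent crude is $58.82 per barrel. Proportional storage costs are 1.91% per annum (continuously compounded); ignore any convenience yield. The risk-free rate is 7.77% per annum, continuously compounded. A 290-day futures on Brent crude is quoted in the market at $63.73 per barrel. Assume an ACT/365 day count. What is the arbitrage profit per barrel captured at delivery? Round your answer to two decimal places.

$0.21 per barrel

Fair futures: F* = S·e^(carry·T), with carry = (r + u) = 0.0777 + 0.0191 = 0.0968
F* = 58.82 · e^(0.0968 × 290/365) = 58.82 · e^0.076910 = 58.82 × 1.079945 = $63.5224
Market $63.73 > fair $63.5224: forward overpriced → cash-and-carry (buy spot, short the forward).
At maturity, profit = |F_mkt − F*| = |63.73 − 63.5224| = $0.21 per barrel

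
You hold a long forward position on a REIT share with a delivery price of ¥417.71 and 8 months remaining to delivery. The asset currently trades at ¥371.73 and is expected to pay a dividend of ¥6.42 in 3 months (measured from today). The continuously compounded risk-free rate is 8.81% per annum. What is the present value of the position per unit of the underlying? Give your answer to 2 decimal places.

-¥28.43

PV(remaining dividends) I = 6.42·e^(−0.0881·3/12) = 6.2801
Current forward F = (S − I)·e^(rT) = (371.73 − 6.2801)·e^(0.0881·8/12) = 365.4499 × 1.060492 = 387.5567
Value (long) = (F − K)·e^(−rT) = (387.5567 − 417.71) × 0.942958 = -28.4333
Value = -¥28.43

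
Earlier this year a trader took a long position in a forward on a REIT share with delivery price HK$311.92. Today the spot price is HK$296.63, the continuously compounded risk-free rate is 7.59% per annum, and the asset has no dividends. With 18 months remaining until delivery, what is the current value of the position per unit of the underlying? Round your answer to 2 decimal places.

HK$18.28

Current fair forward for the remaining 18 months: F = S·e^(r·T), r = 0.0759
F = 296.63 · e^(0.0759 × 18/12) = 296.63 × 1.120584 = 332.3988
Value of long forward = (F − K)·e^(−rT) = (332.3988 − 311.92) · e^(−0.0759·18/12)
= 20.4788 × 0.892392 = 18.28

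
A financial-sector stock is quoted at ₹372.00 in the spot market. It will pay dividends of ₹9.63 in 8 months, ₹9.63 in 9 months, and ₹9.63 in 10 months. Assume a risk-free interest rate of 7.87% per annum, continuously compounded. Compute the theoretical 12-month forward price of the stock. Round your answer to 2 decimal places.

₹372.99

PV(dividends) I = 9.63·e^(−0.0787·8/12) + 9.63·e^(−0.0787·9/12) + 9.63·e^(−0.0787·10/12)
I = 9.1378 + 9.0780 + 9.0187 = 27.2345
F = (S − I)·e^(rT) = (372.00 − 27.2345) · e^(0.0787·12/12)
= 344.7655 · e^0.078700 = 344.7655 × 1.081880 = ₹372.99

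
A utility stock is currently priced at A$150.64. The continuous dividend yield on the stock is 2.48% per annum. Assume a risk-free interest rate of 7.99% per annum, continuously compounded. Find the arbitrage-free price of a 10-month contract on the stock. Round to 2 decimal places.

A$157.72

F = S·e^((r − q)T) = 150.64 · e^((0.0799 − 0.0248) × 10/12)
= 150.64 · e^0.045917 = 150.64 × 1.046988
F = A$157.72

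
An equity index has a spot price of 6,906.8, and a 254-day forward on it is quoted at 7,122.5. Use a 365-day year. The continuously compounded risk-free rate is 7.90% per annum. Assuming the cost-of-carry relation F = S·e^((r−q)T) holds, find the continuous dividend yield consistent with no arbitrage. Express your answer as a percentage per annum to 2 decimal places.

3.48%

From F = S·e^((r−q)T): (r − q) = ln(F/S)/T
ln(7122.5/6906.8) = ln(1.031230) = 0.030752
(r − q) = 0.030752 / (254/365) = 0.044191
q = r − ln(F/S)/T = 0.0790 − 0.044191 = 0.034809
q = 3.48%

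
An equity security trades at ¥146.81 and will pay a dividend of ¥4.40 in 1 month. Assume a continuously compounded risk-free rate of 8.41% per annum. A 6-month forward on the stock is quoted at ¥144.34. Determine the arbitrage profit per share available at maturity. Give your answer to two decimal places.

PV(dividends) I = 4.40·e^(−0.0841·1/12) = 4.3693
Fair forward F* = (S − I)·e^(rT) = (146.81 − 4.3693)·e^0.042050 = 142.4407 × 1.042947 = 148.5581
Market ¥144.34 < fair 148.5581: forward underpriced → reverse cash-and-carry (short the stock, invest proceeds at r, pay the dividends, go long the forward).
Profit at T = |F_mkt − F*| = |144.34 − 148.5581| = ¥4.22 per share

¥4.22 per share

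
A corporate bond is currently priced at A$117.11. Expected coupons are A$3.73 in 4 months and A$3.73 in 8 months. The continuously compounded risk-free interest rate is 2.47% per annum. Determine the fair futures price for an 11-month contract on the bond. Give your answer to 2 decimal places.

A$112.25

PV(coupons) I = 3.73·e^(−0.0247·4/12) + 3.73·e^(−0.0247·8/12)
I = 3.6994 + 3.6691 = 7.3685
F = (S − I)·e^(rT) = (117.11 − 7.3685) · e^(0.0247·11/12)
= 109.7415 · e^0.022642 = 109.7415 × 1.022900 = A$112.25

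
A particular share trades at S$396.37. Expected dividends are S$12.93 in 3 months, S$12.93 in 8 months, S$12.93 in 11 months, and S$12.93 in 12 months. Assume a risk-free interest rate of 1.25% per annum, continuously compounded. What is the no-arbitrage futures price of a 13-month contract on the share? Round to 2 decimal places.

PV(dividends) I = 12.93·e^(−0.0125·3/12) + 12.93·e^(−0.0125·8/12) + 12.93·e^(−0.0125·11/12) + 12.93·e^(−0.0125·12/12)
I = 12.8897 + 12.8227 + 12.7827 + 12.7694 = 51.2645
F = (S − I)·e^(rT) = (396.37 − 51.2645) · e^(0.0125·13/12)
= 345.1055 · e^0.013542 = 345.1055 × 1.013634 = S$349.81

S$349.81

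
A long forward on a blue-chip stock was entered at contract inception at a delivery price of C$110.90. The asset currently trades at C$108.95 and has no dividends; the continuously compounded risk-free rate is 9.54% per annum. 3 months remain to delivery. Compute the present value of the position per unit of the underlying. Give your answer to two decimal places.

Current fair forward for the remaining 3 months: F = S·e^(r·T), r = 0.0954
F = 108.95 · e^(0.0954 × 3/12) = 108.95 × 1.024137 = 111.5797
Value of long forward = (F − K)·e^(−rT) = (111.5797 − 110.90) · e^(−0.0954·3/12)
= 0.6797 × 0.976432 = 0.66

C$0.66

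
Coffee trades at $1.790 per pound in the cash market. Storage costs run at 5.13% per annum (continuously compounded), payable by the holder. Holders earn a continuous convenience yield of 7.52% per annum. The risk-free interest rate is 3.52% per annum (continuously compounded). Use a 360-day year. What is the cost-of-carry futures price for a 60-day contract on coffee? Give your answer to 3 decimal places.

$1.793 per pound

Net carry = r + u − y = 0.0352 + 0.0513 − 0.0752 = 0.0113
F = S·e^((r+u−y)T) = 1.790 · e^(0.0113 × 60/360) = 1.790 · e^0.001883
= 1.790 × 1.001885 = $1.793 per pound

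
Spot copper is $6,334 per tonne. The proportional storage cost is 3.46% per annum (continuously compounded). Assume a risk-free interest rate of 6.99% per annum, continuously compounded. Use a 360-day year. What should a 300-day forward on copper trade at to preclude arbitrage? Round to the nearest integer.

Net carry = r + u − y = 0.0699 + 0.0346 − 0.0000 = 0.1045
F = S·e^((r+u−y)T) = 6334 · e^(0.1045 × 300/360) = 6334 · e^0.087083
= 6334 × 1.090987 = $6,910 per tonne

$6,910 per tonne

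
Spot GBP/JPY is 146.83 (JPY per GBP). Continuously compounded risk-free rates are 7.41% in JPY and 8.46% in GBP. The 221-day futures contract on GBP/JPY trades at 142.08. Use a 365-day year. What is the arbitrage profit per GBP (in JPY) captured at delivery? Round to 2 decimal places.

3.82 per GBP (in JPY)

Fair futures: F* = S·e^(carry·T), with carry = (r_JPY − r_GBP) = 0.0741 − 0.0846 = -0.0105
F* = 146.83 · e^(-0.0105 × 221/365) = 146.83 · e^-0.006358 = 146.83 × 0.993662 = 145.8994
Market 142.08 < fair 145.8994: forward underpriced → reverse cash-and-carry (short spot, go long the forward).
At maturity, profit = |F_mkt − F*| = |142.08 − 145.8994| = 3.82 per GBP (in JPY)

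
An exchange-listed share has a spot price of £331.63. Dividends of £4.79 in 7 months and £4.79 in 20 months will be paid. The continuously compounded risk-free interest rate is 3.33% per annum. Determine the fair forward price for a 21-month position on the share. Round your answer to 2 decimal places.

£341.75

PV(dividends) I = 4.79·e^(−0.0333·7/12) + 4.79·e^(−0.0333·20/12)
I = 4.6979 + 4.5314 = 9.2293
F = (S − I)·e^(rT) = (331.63 − 9.2293) · e^(0.0333·21/12)
= 322.4007 · e^0.058275 = 322.4007 × 1.060006 = £341.75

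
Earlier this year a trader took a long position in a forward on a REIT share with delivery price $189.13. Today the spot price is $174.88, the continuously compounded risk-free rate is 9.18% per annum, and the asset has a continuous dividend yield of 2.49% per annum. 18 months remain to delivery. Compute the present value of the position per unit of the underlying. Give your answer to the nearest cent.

$3.67

Current fair forward for the remaining 18 months: F = S·e^((r − q)·T), (r − q) = 0.0918 − 0.0249 = 0.0669
F = 174.88 · e^(0.0669 × 18/12) = 174.88 × 1.105558 = 193.3400
Value of long forward = (F − K)·e^(−rT) = (193.3400 − 189.13) · e^(−0.0918·18/12)
= 4.2100 × 0.871360 = 3.67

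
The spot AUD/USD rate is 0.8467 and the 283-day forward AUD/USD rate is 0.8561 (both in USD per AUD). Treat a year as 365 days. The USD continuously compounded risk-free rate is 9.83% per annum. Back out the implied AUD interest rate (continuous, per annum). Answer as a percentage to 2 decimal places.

8.41%

F = S·e^((r_USD − r_AUD)T) ⇒ r_AUD = r_USD − ln(F/S)/T
ln(0.8561/0.8467) = 0.011041; /(283/365) = 0.014240
r_AUD = 0.0983 − 0.014240 = 0.084060
r_AUD = 8.41%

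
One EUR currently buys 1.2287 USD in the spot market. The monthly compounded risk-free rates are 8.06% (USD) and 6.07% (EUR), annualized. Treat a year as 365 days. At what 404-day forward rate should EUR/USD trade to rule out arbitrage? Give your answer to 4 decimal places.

By covered interest parity, F = S · (1+r_USD/12)^(12T) / (1+r_EUR/12)^(12T)
= 1.2287 × 1.092986 / 1.069313 = 1.2287 × 1.022139
F = 1.2559 USD per EUR

1.2559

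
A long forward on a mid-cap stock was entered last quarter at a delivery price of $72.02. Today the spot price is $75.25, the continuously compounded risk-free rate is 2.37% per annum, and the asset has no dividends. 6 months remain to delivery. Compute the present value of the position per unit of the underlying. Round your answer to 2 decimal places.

$4.08

Current fair forward for the remaining 6 months: F = S·e^(r·T), r = 0.0237
F = 75.25 · e^(0.0237 × 6/12) = 75.25 × 1.011920 = 76.1470
Value of long forward = (F − K)·e^(−rT) = (76.1470 − 72.02) · e^(−0.0237·6/12)
= 4.1270 × 0.988220 = 4.08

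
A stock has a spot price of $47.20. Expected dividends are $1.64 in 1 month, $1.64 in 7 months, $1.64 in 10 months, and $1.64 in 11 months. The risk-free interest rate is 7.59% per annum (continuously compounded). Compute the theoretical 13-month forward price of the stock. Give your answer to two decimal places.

PV(dividends) I = 1.64·e^(−0.0759·1/12) + 1.64·e^(−0.0759·7/12) + 1.64·e^(−0.0759·10/12) + 1.64·e^(−0.0759·11/12)
I = 1.6297 + 1.5690 + 1.5395 + 1.5298 = 6.2680
F = (S − I)·e^(rT) = (47.20 − 6.2680) · e^(0.0759·13/12)
= 40.9320 · e^0.082225 = 40.9320 × 1.085700 = $44.44

$44.44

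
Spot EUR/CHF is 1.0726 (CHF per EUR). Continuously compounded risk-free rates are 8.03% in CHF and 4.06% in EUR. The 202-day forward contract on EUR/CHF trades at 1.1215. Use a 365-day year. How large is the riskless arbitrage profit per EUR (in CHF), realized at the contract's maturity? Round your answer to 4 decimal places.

0.0251 per EUR (in CHF)

Fair forward: F* = S·e^(carry·T), with carry = (r_CHF − r_EUR) = 0.0803 − 0.0406 = 0.0397
F* = 1.0726 · e^(0.0397 × 202/365) = 1.0726 · e^0.021971 = 1.0726 × 1.022214 = 1.0964
Market 1.1215 > fair 1.0964: forward overpriced → cash-and-carry (buy spot, short the forward).
At maturity, profit = |F_mkt − F*| = |1.1215 − 1.0964| = 0.0251 per EUR (in CHF)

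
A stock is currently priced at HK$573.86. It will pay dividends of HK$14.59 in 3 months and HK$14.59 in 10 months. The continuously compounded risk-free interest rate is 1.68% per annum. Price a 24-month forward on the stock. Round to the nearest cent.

PV(dividends) I = 14.59·e^(−0.0168·3/12) + 14.59·e^(−0.0168·10/12)
I = 14.5289 + 14.3872 = 28.9161
F = (S − I)·e^(rT) = (573.86 − 28.9161) · e^(0.0168·24/12)
= 544.9439 · e^0.033600 = 544.9439 × 1.034171 = HK$563.57

HK$563.57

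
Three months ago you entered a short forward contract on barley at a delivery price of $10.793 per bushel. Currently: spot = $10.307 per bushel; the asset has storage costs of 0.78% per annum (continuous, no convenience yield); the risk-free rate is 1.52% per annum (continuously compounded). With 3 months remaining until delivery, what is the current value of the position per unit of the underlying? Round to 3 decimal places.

$0.425 per bushel

Current fair forward for the remaining 3 months: F = S·e^((r + u)·T), (r + u) = 0.0152 + 0.0078 = 0.0230
F = 10.307 · e^(0.0230 × 3/12) = 10.307 × 1.005767 = 10.3664
Value of long forward = (F − K)·e^(−rT) = (10.3664 − 10.793) · e^(−0.0152·3/12)
= -0.4266 × 0.996207 = -0.425
Short position value = −(long value) = $0.425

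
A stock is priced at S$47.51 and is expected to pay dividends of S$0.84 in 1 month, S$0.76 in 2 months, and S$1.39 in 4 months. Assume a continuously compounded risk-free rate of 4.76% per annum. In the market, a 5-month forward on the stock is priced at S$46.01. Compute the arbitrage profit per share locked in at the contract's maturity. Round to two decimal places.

S$0.57 per share

PV(dividends) I = 0.84·e^(−0.0476·1/12) + 0.76·e^(−0.0476·2/12) + 1.39·e^(−0.0476·4/12) = 2.9588
Fair forward F* = (S − I)·e^(rT) = (47.51 − 2.9588)·e^0.019833 = 44.5512 × 1.020031 = 45.4436
Market S$46.01 > fair 45.4436: forward overpriced → cash-and-carry (borrow at r, buy the stock and collect the dividends, short the forward).
Profit at T = |F_mkt − F*| = |46.01 − 45.4436| = S$0.57 per share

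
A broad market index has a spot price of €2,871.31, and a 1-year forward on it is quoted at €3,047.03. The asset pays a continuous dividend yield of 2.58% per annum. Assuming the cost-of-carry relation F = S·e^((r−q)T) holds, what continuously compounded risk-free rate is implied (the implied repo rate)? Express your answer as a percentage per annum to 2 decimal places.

From F = S·e^((r−q)T): (r − q) = ln(F/S)/T
ln(3047.03/2871.31) = ln(1.061199) = 0.059399
(r − q) = 0.059399 / (1) = 0.059399
r = ln(F/S)/T + q = 0.059399 + 0.0258 = 0.085199
r = 8.52%

8.52%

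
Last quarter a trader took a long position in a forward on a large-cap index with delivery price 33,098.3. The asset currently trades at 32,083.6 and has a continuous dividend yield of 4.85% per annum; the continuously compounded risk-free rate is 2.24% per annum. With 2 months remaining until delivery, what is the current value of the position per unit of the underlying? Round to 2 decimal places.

-1149.66

Current fair forward for the remaining 2 months: F = S·e^((r − q)·T), (r − q) = 0.0224 − 0.0485 = -0.0261
F = 32083.6 · e^(-0.0261 × 2/12) = 32083.6 × 0.99565945 = 31944.3395
Value of long forward = (F − K)·e^(−rT) = (31944.3395 − 33098.3) · e^(−0.0224·2/12)
= -1153.9605 × 0.99627363 = -1149.66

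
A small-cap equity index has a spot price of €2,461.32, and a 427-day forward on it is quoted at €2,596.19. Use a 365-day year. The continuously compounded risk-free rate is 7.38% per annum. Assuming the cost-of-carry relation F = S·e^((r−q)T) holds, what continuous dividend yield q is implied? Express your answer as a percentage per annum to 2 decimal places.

2.82%

From F = S·e^((r−q)T): (r − q) = ln(F/S)/T
ln(2596.19/2461.32) = ln(1.054796) = 0.053347
(r − q) = 0.053347 / (427/365) = 0.045601
q = r − ln(F/S)/T = 0.0738 − 0.045601 = 0.028199
q = 2.82%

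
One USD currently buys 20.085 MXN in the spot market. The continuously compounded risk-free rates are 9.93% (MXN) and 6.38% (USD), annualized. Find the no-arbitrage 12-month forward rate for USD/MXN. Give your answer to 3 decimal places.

F = S·e^((r_MXN − r_USD)T) = 20.085 · e^((0.0993 − 0.0638) × 12/12)
= 20.085 · e^0.035500 = 20.085 × 1.036138
F = 20.811 MXN per USD

20.811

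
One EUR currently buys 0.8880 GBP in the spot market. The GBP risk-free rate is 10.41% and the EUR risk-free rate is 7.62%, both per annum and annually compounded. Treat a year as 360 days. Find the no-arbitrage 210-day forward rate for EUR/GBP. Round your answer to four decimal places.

0.9014

By covered interest parity, F = S · (1+r_GBP)^T / (1+r_EUR)^T
= 0.8880 × 1.059469 / 1.043769 = 0.8880 × 1.015042
F = 0.9014 GBP per EUR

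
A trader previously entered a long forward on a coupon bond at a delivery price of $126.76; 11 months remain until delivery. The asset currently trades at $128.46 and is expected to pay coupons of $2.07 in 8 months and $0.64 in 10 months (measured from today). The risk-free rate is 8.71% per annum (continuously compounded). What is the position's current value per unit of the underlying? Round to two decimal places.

PV(remaining coupons) I = 2.07·e^(−0.0871·8/12) + 0.64·e^(−0.0871·10/12) = 2.5484
Current forward F = (S − I)·e^(rT) = (128.46 − 2.5484)·e^(0.0871·11/12) = 125.9116 × 1.083116 = 136.3769
Value (long) = (F − K)·e^(−rT) = (136.3769 − 126.76) × 0.923263 = 8.8789
Value = $8.88

$8.88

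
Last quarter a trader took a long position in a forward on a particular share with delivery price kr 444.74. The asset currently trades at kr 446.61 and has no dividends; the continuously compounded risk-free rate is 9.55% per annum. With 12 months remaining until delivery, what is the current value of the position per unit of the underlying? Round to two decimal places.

kr 42.38

Current fair forward for the remaining 12 months: F = S·e^(r·T), r = 0.0955
F = 446.61 · e^(0.0955 × 12/12) = 446.61 × 1.100209 = 491.3643
Value of long forward = (F − K)·e^(−rT) = (491.3643 − 444.74) · e^(−0.0955·12/12)
= 46.6243 × 0.908918 = 42.38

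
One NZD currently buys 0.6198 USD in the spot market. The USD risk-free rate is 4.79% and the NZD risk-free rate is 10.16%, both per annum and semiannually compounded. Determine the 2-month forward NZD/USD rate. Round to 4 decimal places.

By covered interest parity, F = S · (1+r_USD/2)^(2T) / (1+r_NZD/2)^(2T)
= 0.6198 × 1.007920 / 1.016654 = 0.6198 × 0.991409
F = 0.6145 USD per NZD

0.6145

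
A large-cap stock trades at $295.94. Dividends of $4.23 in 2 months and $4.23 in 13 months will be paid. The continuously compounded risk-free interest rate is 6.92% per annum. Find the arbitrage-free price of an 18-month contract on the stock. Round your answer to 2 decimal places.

PV(dividends) I = 4.23·e^(−0.0692·2/12) + 4.23·e^(−0.0692·13/12)
I = 4.1815 + 3.9245 = 8.1060
F = (S − I)·e^(rT) = (295.94 − 8.1060) · e^(0.0692·18/12)
= 287.8340 · e^0.103800 = 287.8340 × 1.109379 = $319.32

$319.32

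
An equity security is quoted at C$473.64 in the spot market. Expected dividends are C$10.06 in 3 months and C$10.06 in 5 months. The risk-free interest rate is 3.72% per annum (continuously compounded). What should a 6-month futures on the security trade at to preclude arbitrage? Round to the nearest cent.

C$462.29

PV(dividends) I = 10.06·e^(−0.0372·3/12) + 10.06·e^(−0.0372·5/12)
I = 9.9669 + 9.9053 = 19.8722
F = (S − I)·e^(rT) = (473.64 − 19.8722) · e^(0.0372·6/12)
= 453.7678 · e^0.018600 = 453.7678 × 1.018774 = C$462.29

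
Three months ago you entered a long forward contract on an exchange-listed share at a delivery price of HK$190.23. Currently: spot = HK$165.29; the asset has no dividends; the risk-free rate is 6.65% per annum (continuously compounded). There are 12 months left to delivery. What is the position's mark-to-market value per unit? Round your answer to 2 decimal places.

Current fair forward for the remaining 12 months: F = S·e^(r·T), r = 0.0665
F = 165.29 · e^(0.0665 × 12/12) = 165.29 × 1.068761 = 176.6555
Value of long forward = (F − K)·e^(−rT) = (176.6555 − 190.23) · e^(−0.0665·12/12)
= -13.5745 × 0.935663 = -12.70

-HK$12.70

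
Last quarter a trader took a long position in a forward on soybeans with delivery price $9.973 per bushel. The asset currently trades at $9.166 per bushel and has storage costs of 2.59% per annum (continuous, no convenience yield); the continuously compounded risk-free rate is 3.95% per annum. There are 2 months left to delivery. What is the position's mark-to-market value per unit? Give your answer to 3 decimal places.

-$0.702 per bushel

Current fair forward for the remaining 2 months: F = S·e^((r + u)·T), (r + u) = 0.0395 + 0.0259 = 0.0654
F = 9.166 · e^(0.0654 × 2/12) = 9.166 × 1.010960 = 9.2665
Value of long forward = (F − K)·e^(−rT) = (9.2665 − 9.973) · e^(−0.0395·2/12)
= -0.7065 × 0.993438 = -0.702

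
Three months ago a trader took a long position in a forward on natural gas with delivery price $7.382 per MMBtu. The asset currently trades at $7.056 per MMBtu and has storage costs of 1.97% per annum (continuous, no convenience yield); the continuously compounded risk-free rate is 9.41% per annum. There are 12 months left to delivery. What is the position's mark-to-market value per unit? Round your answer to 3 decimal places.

$0.477 per MMBtu

Current fair forward for the remaining 12 months: F = S·e^((r + u)·T), (r + u) = 0.0941 + 0.0197 = 0.1138
F = 7.056 · e^(0.1138 × 12/12) = 7.056 × 1.120528 = 7.9064
Value of long forward = (F − K)·e^(−rT) = (7.9064 − 7.382) · e^(−0.0941·12/12)
= 0.5244 × 0.910192 = 0.477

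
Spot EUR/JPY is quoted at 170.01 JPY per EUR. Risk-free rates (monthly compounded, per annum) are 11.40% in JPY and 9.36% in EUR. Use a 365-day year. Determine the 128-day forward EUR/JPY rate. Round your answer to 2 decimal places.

By covered interest parity, F = S · (1+r_JPY/12)^(12T) / (1+r_EUR/12)^(12T)
= 170.01 × 1.040592 / 1.033237 = 170.01 × 1.007118
F = 171.22 JPY per EUR

171.22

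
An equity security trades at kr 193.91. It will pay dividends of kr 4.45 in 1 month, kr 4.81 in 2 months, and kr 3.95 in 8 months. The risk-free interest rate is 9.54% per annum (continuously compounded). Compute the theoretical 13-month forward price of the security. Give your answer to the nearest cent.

kr 200.77

PV(dividends) I = 4.45·e^(−0.0954·1/12) + 4.81·e^(−0.0954·2/12) + 3.95·e^(−0.0954·8/12)
I = 4.4148 + 4.7341 + 3.7066 = 12.8555
F = (S − I)·e^(rT) = (193.91 − 12.8555) · e^(0.0954·13/12)
= 181.0545 · e^0.103350 = 181.0545 × 1.108879 = kr 200.77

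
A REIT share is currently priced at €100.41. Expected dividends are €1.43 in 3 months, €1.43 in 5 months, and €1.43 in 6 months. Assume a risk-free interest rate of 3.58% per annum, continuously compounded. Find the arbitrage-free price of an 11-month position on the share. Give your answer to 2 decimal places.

PV(dividends) I = 1.43·e^(−0.0358·3/12) + 1.43·e^(−0.0358·5/12) + 1.43·e^(−0.0358·6/12)
I = 1.4173 + 1.4088 + 1.4046 = 4.2307
F = (S − I)·e^(rT) = (100.41 − 4.2307) · e^(0.0358·11/12)
= 96.1793 · e^0.032817 = 96.1793 × 1.033361 = €99.39

€99.39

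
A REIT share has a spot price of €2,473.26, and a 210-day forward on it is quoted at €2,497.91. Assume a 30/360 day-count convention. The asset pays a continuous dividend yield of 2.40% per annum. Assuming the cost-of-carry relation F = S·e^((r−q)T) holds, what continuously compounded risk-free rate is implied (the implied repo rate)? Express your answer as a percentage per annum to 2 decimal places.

From F = S·e^((r−q)T): (r − q) = ln(F/S)/T
ln(2497.91/2473.26) = ln(1.009967) = 0.009918
(r − q) = 0.009918 / (210/360) = 0.017002
r = ln(F/S)/T + q = 0.017002 + 0.0240 = 0.041002
r = 4.10%

4.10%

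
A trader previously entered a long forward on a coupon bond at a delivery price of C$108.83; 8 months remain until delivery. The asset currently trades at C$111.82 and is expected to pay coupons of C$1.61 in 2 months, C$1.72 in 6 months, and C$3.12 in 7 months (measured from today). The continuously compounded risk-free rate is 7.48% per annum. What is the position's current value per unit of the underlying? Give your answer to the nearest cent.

C$2.05

PV(remaining coupons) I = 1.61·e^(−0.0748·2/12) + 1.72·e^(−0.0748·6/12) + 3.12·e^(−0.0748·7/12) = 6.2337
Current forward F = (S − I)·e^(rT) = (111.82 − 6.2337)·e^(0.0748·8/12) = 105.5863 × 1.051131 = 110.9850
Value (long) = (F − K)·e^(−rT) = (110.9850 − 108.83) × 0.951356 = 2.0502
Value = C$2.05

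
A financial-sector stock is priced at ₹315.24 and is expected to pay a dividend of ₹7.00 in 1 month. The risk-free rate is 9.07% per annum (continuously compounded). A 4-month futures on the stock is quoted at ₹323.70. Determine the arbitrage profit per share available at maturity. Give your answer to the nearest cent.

PV(dividends) I = 7.00·e^(−0.0907·1/12) = 6.9473
Fair futures F* = (S − I)·e^(rT) = (315.24 − 6.9473)·e^0.030233 = 308.2927 × 1.030695 = 317.7557
Market ₹323.70 > fair 317.7557: forward overpriced → cash-and-carry (borrow at r, buy the stock and collect the dividends, short the forward).
Profit at T = |F_mkt − F*| = |323.70 − 317.7557| = ₹5.94 per share

₹5.94 per share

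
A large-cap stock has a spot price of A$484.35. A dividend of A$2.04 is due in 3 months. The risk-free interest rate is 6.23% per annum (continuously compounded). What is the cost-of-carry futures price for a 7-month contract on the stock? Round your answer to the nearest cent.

A$500.19

PV(dividends) I = 2.04·e^(−0.0623·3/12)
I = 2.0085
F = (S − I)·e^(rT) = (484.35 − 2.0085) · e^(0.0623·7/12)
= 482.3415 · e^0.036342 = 482.3415 × 1.037010 = A$500.19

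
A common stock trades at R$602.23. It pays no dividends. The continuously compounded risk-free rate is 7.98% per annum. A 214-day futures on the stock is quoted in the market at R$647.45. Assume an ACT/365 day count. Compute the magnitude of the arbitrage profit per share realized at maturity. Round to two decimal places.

Fair futures: F* = S·e^(carry·T), with carry = r = 0.0798
F* = 602.23 · e^(0.0798 × 214/365) = 602.23 · e^0.046787 = 602.23 × 1.047899 = R$631.0762
Market R$647.45 > fair R$631.0762: forward overpriced → cash-and-carry (buy spot, short the forward).
At maturity, profit = |F_mkt − F*| = |647.45 − 631.0762| = R$16.37 per share

R$16.37 per share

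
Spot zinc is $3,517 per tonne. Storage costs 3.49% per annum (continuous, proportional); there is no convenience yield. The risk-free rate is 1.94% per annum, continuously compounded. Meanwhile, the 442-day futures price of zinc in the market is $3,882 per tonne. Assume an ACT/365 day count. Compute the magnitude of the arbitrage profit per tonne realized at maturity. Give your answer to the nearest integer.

Fair futures: F* = S·e^(carry·T), with carry = (r + u) = 0.0194 + 0.0349 = 0.0543
F* = 3517 · e^(0.0543 × 442/365) = 3517 · e^0.065755 = 3517 × 1.067965 = $3756.0329
Market $3882 > fair $3756.0329: forward overpriced → cash-and-carry (buy spot, short the forward).
At maturity, profit = |F_mkt − F*| = |3882 − 3756.0329| = $126 per tonne

$126 per tonne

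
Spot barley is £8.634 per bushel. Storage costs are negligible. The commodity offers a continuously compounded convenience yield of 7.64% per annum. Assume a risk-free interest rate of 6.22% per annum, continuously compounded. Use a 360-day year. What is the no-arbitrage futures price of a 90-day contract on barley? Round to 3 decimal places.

£8.603 per bushel

Net carry = r + u − y = 0.0622 + 0.0000 − 0.0764 = -0.0142
F = S·e^((r+u−y)T) = 8.634 · e^(-0.0142 × 90/360) = 8.634 · e^-0.003550
= 8.634 × 0.996456 = £8.603 per bushel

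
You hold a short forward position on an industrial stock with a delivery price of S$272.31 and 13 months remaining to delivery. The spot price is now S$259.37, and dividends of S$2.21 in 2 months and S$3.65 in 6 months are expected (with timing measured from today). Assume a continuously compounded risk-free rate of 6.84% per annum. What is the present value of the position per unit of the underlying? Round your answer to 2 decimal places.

PV(remaining dividends) I = 2.21·e^(−0.0684·2/12) + 3.65·e^(−0.0684·6/12) = 5.7122
Current forward F = (S − I)·e^(rT) = (259.37 − 5.7122)·e^(0.0684·13/12) = 253.6578 × 1.076914 = 273.1676
Value (long) = (F − K)·e^(−rT) = (273.1676 − 272.31) × 0.928579 = 0.7963
Short position value = −(long value) = -S$0.80

-S$0.80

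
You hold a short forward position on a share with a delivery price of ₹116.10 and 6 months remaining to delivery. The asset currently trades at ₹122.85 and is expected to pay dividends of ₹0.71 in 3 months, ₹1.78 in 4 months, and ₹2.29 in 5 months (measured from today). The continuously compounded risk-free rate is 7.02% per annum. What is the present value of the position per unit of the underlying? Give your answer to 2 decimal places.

PV(remaining dividends) I = 0.71·e^(−0.0702·3/12) + 1.78·e^(−0.0702·4/12) + 2.29·e^(−0.0702·5/12) = 4.6605
Current forward F = (S − I)·e^(rT) = (122.85 − 4.6605)·e^(0.0702·6/12) = 118.1895 × 1.035723 = 122.4116
Value (long) = (F − K)·e^(−rT) = (122.4116 − 116.10) × 0.965509 = 6.0939
Short position value = −(long value) = -₹6.09

-₹6.09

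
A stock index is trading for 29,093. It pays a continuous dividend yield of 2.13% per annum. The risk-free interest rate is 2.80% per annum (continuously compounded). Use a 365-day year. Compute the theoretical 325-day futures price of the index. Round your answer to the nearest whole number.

F = S·e^((r − q)T) = 29093 · e^((0.0280 − 0.0213) × 325/365)
= 29093 · e^0.005966 = 29093 × 1.005984
F = 29,267

29,267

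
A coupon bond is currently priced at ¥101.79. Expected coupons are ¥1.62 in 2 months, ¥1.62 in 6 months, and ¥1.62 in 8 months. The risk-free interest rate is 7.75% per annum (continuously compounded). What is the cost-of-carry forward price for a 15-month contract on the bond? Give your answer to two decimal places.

¥106.97

PV(coupons) I = 1.62·e^(−0.0775·2/12) + 1.62·e^(−0.0775·6/12) + 1.62·e^(−0.0775·8/12)
I = 1.5992 + 1.5584 + 1.5384 = 4.6960
F = (S − I)·e^(rT) = (101.79 − 4.6960) · e^(0.0775·15/12)
= 97.0940 · e^0.096875 = 97.0940 × 1.101723 = ¥106.97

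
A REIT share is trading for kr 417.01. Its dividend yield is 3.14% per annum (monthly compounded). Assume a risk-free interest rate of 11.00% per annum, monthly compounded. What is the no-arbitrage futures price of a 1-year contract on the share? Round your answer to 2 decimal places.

F = S · (1+r/12)^(12T) / (1+q/12)^(12T)
= 417.01 × 1.115719 / 1.031856 = 417.01 × 1.081274
F = kr 450.90

kr 450.90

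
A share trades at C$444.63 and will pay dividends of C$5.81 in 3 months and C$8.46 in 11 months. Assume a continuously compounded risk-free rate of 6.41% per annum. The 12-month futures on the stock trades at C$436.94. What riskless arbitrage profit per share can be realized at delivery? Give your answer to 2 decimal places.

PV(dividends) I = 5.81·e^(−0.0641·3/12) + 8.46·e^(−0.0641·11/12) = 13.6949
Fair futures F* = (S − I)·e^(rT) = (444.63 − 13.6949)·e^0.064100 = 430.9351 × 1.066199 = 459.4626
Market C$436.94 < fair 459.4626: forward underpriced → reverse cash-and-carry (short the stock, invest proceeds at r, pay the dividends, go long the forward).
Profit at T = |F_mkt − F*| = |436.94 − 459.4626| = C$22.52 per share

C$22.52 per share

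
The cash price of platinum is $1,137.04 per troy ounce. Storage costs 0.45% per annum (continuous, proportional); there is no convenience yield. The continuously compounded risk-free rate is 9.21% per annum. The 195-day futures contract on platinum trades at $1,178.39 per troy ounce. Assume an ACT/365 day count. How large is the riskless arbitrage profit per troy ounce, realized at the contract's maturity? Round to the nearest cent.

$18.87 per troy ounce

Fair futures: F* = S·e^(carry·T), with carry = (r + u) = 0.0921 + 0.0045 = 0.0966
F* = 1137.04 · e^(0.0966 × 195/365) = 1137.04 · e^0.05160822 = 1137.04 × 1.05296313 = $1197.2612
Market $1178.39 < fair $1197.2612: forward underpriced → reverse cash-and-carry (short spot, go long the forward).
At maturity, profit = |F_mkt − F*| = |1178.39 − 1197.2612| = $18.87 per troy ounce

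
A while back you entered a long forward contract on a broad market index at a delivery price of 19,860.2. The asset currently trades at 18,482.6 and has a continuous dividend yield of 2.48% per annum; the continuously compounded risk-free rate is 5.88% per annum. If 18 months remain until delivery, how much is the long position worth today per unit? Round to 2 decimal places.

-375.88

Current fair forward for the remaining 18 months: F = S·e^((r − q)·T), (r − q) = 0.0588 − 0.0248 = 0.0340
F = 18482.6 · e^(0.0340 × 18/12) = 18482.6 × 1.05232289 = 19449.6630
Value of long forward = (F − K)·e^(−rT) = (19449.6630 − 19860.2) · e^(−0.0588·18/12)
= -410.5370 × 0.91557774 = -375.88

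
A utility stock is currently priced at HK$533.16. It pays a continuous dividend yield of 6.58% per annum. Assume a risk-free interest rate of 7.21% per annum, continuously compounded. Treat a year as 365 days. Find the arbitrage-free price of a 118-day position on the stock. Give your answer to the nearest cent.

F = S·e^((r − q)T) = 533.16 · e^((0.0721 − 0.0658) × 118/365)
= 533.16 · e^0.002037 = 533.16 × 1.002039
F = HK$534.25

HK$534.25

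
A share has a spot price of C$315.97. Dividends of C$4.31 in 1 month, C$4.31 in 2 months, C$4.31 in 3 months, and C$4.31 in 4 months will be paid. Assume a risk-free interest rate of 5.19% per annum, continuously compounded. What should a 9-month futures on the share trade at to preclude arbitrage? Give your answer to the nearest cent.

PV(dividends) I = 4.31·e^(−0.0519·1/12) + 4.31·e^(−0.0519·2/12) + 4.31·e^(−0.0519·3/12) + 4.31·e^(−0.0519·4/12)
I = 4.2914 + 4.2729 + 4.2544 + 4.2361 = 17.0548
F = (S − I)·e^(rT) = (315.97 − 17.0548) · e^(0.0519·9/12)
= 298.9152 · e^0.038925 = 298.9152 × 1.039693 = C$310.78

C$310.78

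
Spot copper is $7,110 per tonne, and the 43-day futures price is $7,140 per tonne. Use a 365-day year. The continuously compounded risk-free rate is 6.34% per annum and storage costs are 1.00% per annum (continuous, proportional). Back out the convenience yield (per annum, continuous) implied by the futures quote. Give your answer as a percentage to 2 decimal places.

3.77%

F = S·e^((r+u−y)T) ⇒ (r+u−y) = ln(F/S)/T
ln(7140/7110) = 0.004211; /T ⇒ 0.035745
y = r + u − ln(F/S)/T = 0.0634 + 0.0100 − 0.035745 = 0.037655
y = 3.77%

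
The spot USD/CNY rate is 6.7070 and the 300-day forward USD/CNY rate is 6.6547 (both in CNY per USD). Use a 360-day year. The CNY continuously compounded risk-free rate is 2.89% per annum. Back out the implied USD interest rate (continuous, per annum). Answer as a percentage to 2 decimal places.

F = S·e^((r_CNY − r_USD)T) ⇒ r_USD = r_CNY − ln(F/S)/T
ln(6.6547/6.7070) = -0.007828; /(300/360) = -0.009394
r_USD = 0.0289 + 0.009394 = 0.038294
r_USD = 3.83%

3.83%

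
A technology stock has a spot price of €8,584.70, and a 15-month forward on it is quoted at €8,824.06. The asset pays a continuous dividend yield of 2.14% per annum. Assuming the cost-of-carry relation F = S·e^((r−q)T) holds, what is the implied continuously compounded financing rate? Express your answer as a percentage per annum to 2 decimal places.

From F = S·e^((r−q)T): (r − q) = ln(F/S)/T
ln(8824.06/8584.70) = ln(1.027882) = 0.027500
(r − q) = 0.027500 / (15/12) = 0.022000
r = ln(F/S)/T + q = 0.022000 + 0.0214 = 0.043400
r = 4.34%

4.34%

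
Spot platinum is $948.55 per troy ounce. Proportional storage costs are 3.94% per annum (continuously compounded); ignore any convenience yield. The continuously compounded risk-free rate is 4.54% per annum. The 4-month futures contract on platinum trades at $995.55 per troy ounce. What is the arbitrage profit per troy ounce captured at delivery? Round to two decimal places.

$19.81 per troy ounce

Fair futures: F* = S·e^(carry·T), with carry = (r + u) = 0.0454 + 0.0394 = 0.0848
F* = 948.55 · e^(0.0848 × 4/12) = 948.55 · e^0.028267 = 948.55 × 1.028670 = $975.7449
Market $995.55 > fair $975.7449: forward overpriced → cash-and-carry (buy spot, short the forward).
At maturity, profit = |F_mkt − F*| = |995.55 − 975.7449| = $19.81 per troy ounce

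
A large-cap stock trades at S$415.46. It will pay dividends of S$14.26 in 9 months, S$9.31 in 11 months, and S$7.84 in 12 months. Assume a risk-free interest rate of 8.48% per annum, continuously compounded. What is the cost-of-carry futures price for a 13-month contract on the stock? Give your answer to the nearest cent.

PV(dividends) I = 14.26·e^(−0.0848·9/12) + 9.31·e^(−0.0848·11/12) + 7.84·e^(−0.0848·12/12)
I = 13.3813 + 8.6137 + 7.2026 = 29.1976
F = (S − I)·e^(rT) = (415.46 − 29.1976) · e^(0.0848·13/12)
= 386.2624 · e^0.091867 = 386.2624 × 1.096219 = S$423.43

S$423.43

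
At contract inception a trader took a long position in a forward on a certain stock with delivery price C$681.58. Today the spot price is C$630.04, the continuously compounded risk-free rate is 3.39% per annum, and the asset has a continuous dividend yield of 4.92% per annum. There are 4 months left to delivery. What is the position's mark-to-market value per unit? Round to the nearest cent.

Current fair forward for the remaining 4 months: F = S·e^((r − q)·T), (r − q) = 0.0339 − 0.0492 = -0.0153
F = 630.04 · e^(-0.0153 × 4/12) = 630.04 × 0.994913 = 626.8350
Value of long forward = (F − K)·e^(−rT) = (626.8350 − 681.58) · e^(−0.0339·4/12)
= -54.7450 × 0.988764 = -54.13

-C$54.13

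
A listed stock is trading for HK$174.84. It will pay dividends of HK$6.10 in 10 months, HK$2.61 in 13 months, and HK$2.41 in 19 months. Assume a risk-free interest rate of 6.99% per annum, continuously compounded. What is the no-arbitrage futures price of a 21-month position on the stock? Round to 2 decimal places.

HK$185.91

PV(dividends) I = 6.10·e^(−0.0699·10/12) + 2.61·e^(−0.0699·13/12) + 2.41·e^(−0.0699·19/12)
I = 5.7548 + 2.4197 + 2.1575 = 10.3320
F = (S − I)·e^(rT) = (174.84 − 10.3320) · e^(0.0699·21/12)
= 164.5080 · e^0.122325 = 164.5080 × 1.130121 = HK$185.91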